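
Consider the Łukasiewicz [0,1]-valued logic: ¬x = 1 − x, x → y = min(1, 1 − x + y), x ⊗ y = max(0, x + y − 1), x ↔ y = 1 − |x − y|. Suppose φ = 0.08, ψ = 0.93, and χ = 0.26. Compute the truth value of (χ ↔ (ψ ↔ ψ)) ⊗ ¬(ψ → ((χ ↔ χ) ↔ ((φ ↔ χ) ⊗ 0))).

0.19

ψ ↔ ψ = 1 − |0.93 − 0.93| = 1 − 0.00 = 1.00
χ ↔ (ψ ↔ ψ) = 1 − |0.26 − 1.00| = 1 − 0.74 = 0.26
χ ↔ χ = 1 − |0.26 − 0.26| = 1 − 0.00 = 1.00
φ ↔ χ = 1 − |0.08 − 0.26| = 1 − 0.18 = 0.82
(φ ↔ χ) ⊗ 0 = max(0, 0.82 + 0.00 − 1) = max(0, -0.18) = 0.00
(χ ↔ χ) ↔ ((φ ↔ χ) ⊗ 0) = 1 − |1.00 − 0.00| = 1 − 1.00 = 0.00
ψ → ((χ ↔ χ) ↔ ((φ ↔ χ) ⊗ 0)) = min(1, 1 − 0.93 + 0.00) = min(1, 0.07) = 0.07
¬(ψ → ((χ ↔ χ) ↔ ((φ ↔ χ) ⊗ 0))) = 1 − 0.07 = 0.93
(χ ↔ (ψ ↔ ψ)) ⊗ ¬(ψ → ((χ ↔ χ) ↔ ((φ ↔ χ) ⊗ 0))) = max(0, 0.26 + 0.93 − 1) = max(0, 0.19) = 0.19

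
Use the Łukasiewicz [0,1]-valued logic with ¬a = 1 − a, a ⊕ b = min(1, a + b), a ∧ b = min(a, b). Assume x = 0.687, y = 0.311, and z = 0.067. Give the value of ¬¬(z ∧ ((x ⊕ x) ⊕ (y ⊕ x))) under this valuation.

0.067

x ⊕ x = min(1, 0.687 + 0.687) = min(1, 1.374) = 1.000
y ⊕ x = min(1, 0.311 + 0.687) = min(1, 0.998) = 0.998
(x ⊕ x) ⊕ (y ⊕ x) = min(1, 1.000 + 0.998) = min(1, 1.998) = 1.000
z ∧ ((x ⊕ x) ⊕ (y ⊕ x)) = min(0.067, 1.000) = 0.067
¬(z ∧ ((x ⊕ x) ⊕ (y ⊕ x))) = 1 − 0.067 = 0.933
¬¬(z ∧ ((x ⊕ x) ⊕ (y ⊕ x))) = 1 − 0.933 = 0.067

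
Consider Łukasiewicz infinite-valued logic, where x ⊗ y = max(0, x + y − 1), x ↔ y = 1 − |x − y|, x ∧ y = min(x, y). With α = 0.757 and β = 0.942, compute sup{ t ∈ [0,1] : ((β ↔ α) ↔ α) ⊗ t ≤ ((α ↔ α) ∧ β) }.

1.000

β ↔ α = 1 − |0.942 − 0.757| = 1 − 0.185 = 0.815
(β ↔ α) ↔ α = 1 − |0.815 − 0.757| = 1 − 0.058 = 0.942
So the left factor is (β ↔ α) ↔ α = 0.942.
α ↔ α = 1 − |0.757 − 0.757| = 1 − 0.000 = 1.000
(α ↔ α) ∧ β = min(1.000, 0.942) = 0.942
So the right-hand bound is (α ↔ α) ∧ β = 0.942.
The residuum of the Łukasiewicz t-norm gives the supremum: min(1, 1 − 0.942 + 0.942).
1 − 0.942 + 0.942 = 1.000, so t = min(1, 1.000) = 1.000.
Check: 0.942 ⊗ 1.000 = max(0, 0.942) = 0.942 ≤ 0.942.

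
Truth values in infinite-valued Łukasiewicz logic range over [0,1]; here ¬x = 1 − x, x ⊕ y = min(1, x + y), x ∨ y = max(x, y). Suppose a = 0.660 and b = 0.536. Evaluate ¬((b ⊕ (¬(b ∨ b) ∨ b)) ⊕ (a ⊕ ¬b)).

b ∨ b = max(0.536, 0.536) = 0.536
¬(b ∨ b) = 1 − 0.536 = 0.464
¬(b ∨ b) ∨ b = max(0.464, 0.536) = 0.536
b ⊕ (¬(b ∨ b) ∨ b) = min(1, 0.536 + 0.536) = min(1, 1.072) = 1.000
¬b = 1 − 0.536 = 0.464
a ⊕ ¬b = min(1, 0.660 + 0.464) = min(1, 1.124) = 1.000
(b ⊕ (¬(b ∨ b) ∨ b)) ⊕ (a ⊕ ¬b) = min(1, 1.000 + 1.000) = min(1, 2.000) = 1.000
¬((b ⊕ (¬(b ∨ b) ∨ b)) ⊕ (a ⊕ ¬b)) = 1 − 1.000 = 0.000

0.000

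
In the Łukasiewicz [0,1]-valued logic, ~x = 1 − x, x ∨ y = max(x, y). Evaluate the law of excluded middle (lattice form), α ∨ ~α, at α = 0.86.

0.86

~α = 1 − 0.86 = 0.14
α ∨ ~α = max(0.86, 0.14) = 0.86
(The value 0.86 < 1 shows this instance is not satisfied; not a Ł∞-tautology — its value is max(a, 1−a).)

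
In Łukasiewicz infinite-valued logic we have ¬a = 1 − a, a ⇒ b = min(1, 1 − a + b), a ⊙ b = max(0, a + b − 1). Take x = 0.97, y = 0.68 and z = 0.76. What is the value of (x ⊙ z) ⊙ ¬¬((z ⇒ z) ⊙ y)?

x ⊙ z = max(0, 0.97 + 0.76 − 1) = max(0, 0.73) = 0.73
z ⇒ z = min(1, 1 − 0.76 + 0.76) = min(1, 1.00) = 1.00
(z ⇒ z) ⊙ y = max(0, 1.00 + 0.68 − 1) = max(0, 0.68) = 0.68
¬((z ⇒ z) ⊙ y) = 1 − 0.68 = 0.32
¬¬((z ⇒ z) ⊙ y) = 1 − 0.32 = 0.68
(x ⊙ z) ⊙ ¬¬((z ⇒ z) ⊙ y) = max(0, 0.73 + 0.68 − 1) = max(0, 0.41) = 0.41

0.41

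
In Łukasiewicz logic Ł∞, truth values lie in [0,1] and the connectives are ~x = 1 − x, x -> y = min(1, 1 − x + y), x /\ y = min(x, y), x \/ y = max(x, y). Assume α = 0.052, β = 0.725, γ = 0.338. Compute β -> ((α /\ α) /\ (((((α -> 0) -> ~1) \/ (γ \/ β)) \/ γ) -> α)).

0.327

α /\ α = min(0.052, 0.052) = 0.052
α -> 0 = min(1, 1 − 0.052 + 0.000) = min(1, 0.948) = 0.948
~1 = 1 − 1.000 = 0.000
(α -> 0) -> ~1 = min(1, 1 − 0.948 + 0.000) = min(1, 0.052) = 0.052
γ \/ β = max(0.338, 0.725) = 0.725
((α -> 0) -> ~1) \/ (γ \/ β) = max(0.052, 0.725) = 0.725
(((α -> 0) -> ~1) \/ (γ \/ β)) \/ γ = max(0.725, 0.338) = 0.725
((((α -> 0) -> ~1) \/ (γ \/ β)) \/ γ) -> α = min(1, 1 − 0.725 + 0.052) = min(1, 0.327) = 0.327
(α /\ α) /\ (((((α -> 0) -> ~1) \/ (γ \/ β)) \/ γ) -> α) = min(0.052, 0.327) = 0.052
β -> ((α /\ α) /\ (((((α -> 0) -> ~1) \/ (γ \/ β)) \/ γ) -> α)) = min(1, 1 − 0.725 + 0.052) = min(1, 0.327) = 0.327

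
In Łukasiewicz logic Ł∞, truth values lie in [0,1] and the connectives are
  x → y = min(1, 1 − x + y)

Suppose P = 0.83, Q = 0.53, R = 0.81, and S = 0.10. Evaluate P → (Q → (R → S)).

R → S = min(1, 1 − 0.81 + 0.10) = min(1, 0.29) = 0.29
Q → (R → S) = min(1, 1 − 0.53 + 0.29) = min(1, 0.76) = 0.76
P → (Q → (R → S)) = min(1, 1 − 0.83 + 0.76) = min(1, 0.93) = 0.93

0.93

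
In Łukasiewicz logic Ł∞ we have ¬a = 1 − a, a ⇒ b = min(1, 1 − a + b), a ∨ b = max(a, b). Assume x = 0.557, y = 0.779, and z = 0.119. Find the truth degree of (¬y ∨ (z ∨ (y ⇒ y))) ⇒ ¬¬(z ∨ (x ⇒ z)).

0.562

¬y = 1 − 0.779 = 0.221
y ⇒ y = min(1, 1 − 0.779 + 0.779) = min(1, 1.000) = 1.000
z ∨ (y ⇒ y) = max(0.119, 1.000) = 1.000
¬y ∨ (z ∨ (y ⇒ y)) = max(0.221, 1.000) = 1.000
x ⇒ z = min(1, 1 − 0.557 + 0.119) = min(1, 0.562) = 0.562
z ∨ (x ⇒ z) = max(0.119, 0.562) = 0.562
¬(z ∨ (x ⇒ z)) = 1 − 0.562 = 0.438
¬¬(z ∨ (x ⇒ z)) = 1 − 0.438 = 0.562
(¬y ∨ (z ∨ (y ⇒ y))) ⇒ ¬¬(z ∨ (x ⇒ z)) = min(1, 1 − 1.000 + 0.562) = min(1, 0.562) = 0.562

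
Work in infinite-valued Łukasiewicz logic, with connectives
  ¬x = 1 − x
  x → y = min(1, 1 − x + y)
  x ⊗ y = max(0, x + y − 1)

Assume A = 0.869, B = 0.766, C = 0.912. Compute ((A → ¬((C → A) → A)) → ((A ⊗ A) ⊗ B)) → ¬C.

C → A = min(1, 1 − 0.912 + 0.869) = min(1, 0.957) = 0.957
(C → A) → A = min(1, 1 − 0.957 + 0.869) = min(1, 0.912) = 0.912
¬((C → A) → A) = 1 − 0.912 = 0.088
A → ¬((C → A) → A) = min(1, 1 − 0.869 + 0.088) = min(1, 0.219) = 0.219
A ⊗ A = max(0, 0.869 + 0.869 − 1) = max(0, 0.738) = 0.738
(A ⊗ A) ⊗ B = max(0, 0.738 + 0.766 − 1) = max(0, 0.504) = 0.504
(A → ¬((C → A) → A)) → ((A ⊗ A) ⊗ B) = min(1, 1 − 0.219 + 0.504) = min(1, 1.285) = 1.000
¬C = 1 − 0.912 = 0.088
((A → ¬((C → A) → A)) → ((A ⊗ A) ⊗ B)) → ¬C = min(1, 1 − 1.000 + 0.088) = min(1, 0.088) = 0.088

0.088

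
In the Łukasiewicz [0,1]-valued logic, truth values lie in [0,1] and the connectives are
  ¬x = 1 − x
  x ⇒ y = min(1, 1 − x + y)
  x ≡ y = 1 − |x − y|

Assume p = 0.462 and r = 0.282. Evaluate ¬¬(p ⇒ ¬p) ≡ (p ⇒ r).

0.820

¬p = 1 − 0.462 = 0.538
p ⇒ ¬p = min(1, 1 − 0.462 + 0.538) = min(1, 1.076) = 1.000
¬(p ⇒ ¬p) = 1 − 1.000 = 0.000
¬¬(p ⇒ ¬p) = 1 − 0.000 = 1.000
p ⇒ r = min(1, 1 − 0.462 + 0.282) = min(1, 0.820) = 0.820
¬¬(p ⇒ ¬p) ≡ (p ⇒ r) = 1 − |1.000 − 0.820| = 1 − 0.180 = 0.820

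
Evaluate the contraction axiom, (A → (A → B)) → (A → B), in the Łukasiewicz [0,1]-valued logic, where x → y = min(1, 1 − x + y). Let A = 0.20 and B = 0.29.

1.00

A → B = min(1, 1 − 0.20 + 0.29) = min(1, 1.09) = 1.00
A → (A → B) = min(1, 1 − 0.20 + 1.00) = min(1, 1.80) = 1.00
(A → (A → B)) → (A → B) = min(1, 1 − 1.00 + 1.00) = min(1, 1.00) = 1.00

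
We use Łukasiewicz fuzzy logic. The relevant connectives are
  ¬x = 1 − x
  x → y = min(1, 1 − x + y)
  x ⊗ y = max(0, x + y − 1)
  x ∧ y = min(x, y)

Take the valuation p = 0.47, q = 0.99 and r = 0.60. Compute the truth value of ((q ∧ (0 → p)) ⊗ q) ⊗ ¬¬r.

0 → p = min(1, 1 − 0.00 + 0.47) = min(1, 1.47) = 1.00
q ∧ (0 → p) = min(0.99, 1.00) = 0.99
(q ∧ (0 → p)) ⊗ q = max(0, 0.99 + 0.99 − 1) = max(0, 0.98) = 0.98
¬r = 1 − 0.60 = 0.40
¬¬r = 1 − 0.40 = 0.60
((q ∧ (0 → p)) ⊗ q) ⊗ ¬¬r = max(0, 0.98 + 0.60 − 1) = max(0, 0.58) = 0.58

0.58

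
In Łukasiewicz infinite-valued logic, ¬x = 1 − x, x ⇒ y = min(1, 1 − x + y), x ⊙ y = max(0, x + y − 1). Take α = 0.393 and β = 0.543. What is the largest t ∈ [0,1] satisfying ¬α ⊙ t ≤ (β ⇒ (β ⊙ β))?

0.936

¬α = 1 − 0.393 = 0.607
So the left factor is ¬α = 0.607.
β ⊙ β = max(0, 0.543 + 0.543 − 1) = max(0, 0.086) = 0.086
β ⇒ (β ⊙ β) = min(1, 1 − 0.543 + 0.086) = min(1, 0.543) = 0.543
So the right-hand bound is β ⇒ (β ⊙ β) = 0.543.
The residuum of the Łukasiewicz t-norm gives the supremum: min(1, 1 − 0.607 + 0.543).
1 − 0.607 + 0.543 = 0.936, so t = min(1, 0.936) = 0.936.
Check: 0.607 ⊙ 0.936 = max(0, 0.543) = 0.543 ≤ 0.543.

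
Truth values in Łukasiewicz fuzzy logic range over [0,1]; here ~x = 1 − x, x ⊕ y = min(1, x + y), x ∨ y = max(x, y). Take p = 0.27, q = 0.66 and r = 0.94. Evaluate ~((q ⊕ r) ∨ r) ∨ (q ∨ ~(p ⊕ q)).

q ⊕ r = min(1, 0.66 + 0.94) = min(1, 1.60) = 1.00
(q ⊕ r) ∨ r = max(1.00, 0.94) = 1.00
~((q ⊕ r) ∨ r) = 1 − 1.00 = 0.00
p ⊕ q = min(1, 0.27 + 0.66) = min(1, 0.93) = 0.93
~(p ⊕ q) = 1 − 0.93 = 0.07
q ∨ ~(p ⊕ q) = max(0.66, 0.07) = 0.66
~((q ⊕ r) ∨ r) ∨ (q ∨ ~(p ⊕ q)) = max(0.00, 0.66) = 0.66

0.66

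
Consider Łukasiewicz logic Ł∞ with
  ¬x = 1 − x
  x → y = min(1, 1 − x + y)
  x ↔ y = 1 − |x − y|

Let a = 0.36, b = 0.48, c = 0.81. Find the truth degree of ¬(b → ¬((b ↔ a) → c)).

0.41

b ↔ a = 1 − |0.48 − 0.36| = 1 − 0.12 = 0.88
(b ↔ a) → c = min(1, 1 − 0.88 + 0.81) = min(1, 0.93) = 0.93
¬((b ↔ a) → c) = 1 − 0.93 = 0.07
b → ¬((b ↔ a) → c) = min(1, 1 − 0.48 + 0.07) = min(1, 0.59) = 0.59
¬(b → ¬((b ↔ a) → c)) = 1 − 0.59 = 0.41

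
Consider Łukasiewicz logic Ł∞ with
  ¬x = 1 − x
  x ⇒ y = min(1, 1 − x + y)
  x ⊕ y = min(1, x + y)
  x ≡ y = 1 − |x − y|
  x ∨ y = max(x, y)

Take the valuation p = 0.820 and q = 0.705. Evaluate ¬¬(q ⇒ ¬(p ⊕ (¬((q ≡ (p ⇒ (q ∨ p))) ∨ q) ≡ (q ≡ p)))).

q ∨ p = max(0.705, 0.820) = 0.820
p ⇒ (q ∨ p) = min(1, 1 − 0.820 + 0.820) = min(1, 1.000) = 1.000
q ≡ (p ⇒ (q ∨ p)) = 1 − |0.705 − 1.000| = 1 − 0.295 = 0.705
(q ≡ (p ⇒ (q ∨ p))) ∨ q = max(0.705, 0.705) = 0.705
¬((q ≡ (p ⇒ (q ∨ p))) ∨ q) = 1 − 0.705 = 0.295
q ≡ p = 1 − |0.705 − 0.820| = 1 − 0.115 = 0.885
¬((q ≡ (p ⇒ (q ∨ p))) ∨ q) ≡ (q ≡ p) = 1 − |0.295 − 0.885| = 1 − 0.590 = 0.410
p ⊕ (¬((q ≡ (p ⇒ (q ∨ p))) ∨ q) ≡ (q ≡ p)) = min(1, 0.820 + 0.410) = min(1, 1.230) = 1.000
¬(p ⊕ (¬((q ≡ (p ⇒ (q ∨ p))) ∨ q) ≡ (q ≡ p))) = 1 − 1.000 = 0.000
q ⇒ ¬(p ⊕ (¬((q ≡ (p ⇒ (q ∨ p))) ∨ q) ≡ (q ≡ p))) = min(1, 1 − 0.705 + 0.000) = min(1, 0.295) = 0.295
¬(q ⇒ ¬(p ⊕ (¬((q ≡ (p ⇒ (q ∨ p))) ∨ q) ≡ (q ≡ p)))) = 1 − 0.295 = 0.705
¬¬(q ⇒ ¬(p ⊕ (¬((q ≡ (p ⇒ (q ∨ p))) ∨ q) ≡ (q ≡ p)))) = 1 − 0.705 = 0.295

0.295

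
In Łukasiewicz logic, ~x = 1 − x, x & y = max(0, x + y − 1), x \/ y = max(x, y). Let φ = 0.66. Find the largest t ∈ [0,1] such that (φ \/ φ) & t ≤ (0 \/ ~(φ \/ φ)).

0.68

φ \/ φ = max(0.66, 0.66) = 0.66
So the left factor is φ \/ φ = 0.66.
~(φ \/ φ) = 1 − 0.66 = 0.34
0 \/ ~(φ \/ φ) = max(0.00, 0.34) = 0.34
So the right-hand bound is 0 \/ ~(φ \/ φ) = 0.34.
The residuum of the Łukasiewicz t-norm gives the supremum: min(1, 1 − 0.66 + 0.34).
1 − 0.66 + 0.34 = 0.68, so t = min(1, 0.68) = 0.68.
Check: 0.66 & 0.68 = max(0, 0.34) = 0.34 ≤ 0.34.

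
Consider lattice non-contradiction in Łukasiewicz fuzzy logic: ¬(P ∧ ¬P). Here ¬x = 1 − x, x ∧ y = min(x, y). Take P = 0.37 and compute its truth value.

0.63

¬P = 1 − 0.37 = 0.63
P ∧ ¬P = min(0.37, 0.63) = 0.37
¬(P ∧ ¬P) = 1 − 0.37 = 0.63
(The value 0.63 < 1 shows this instance is not satisfied; not a Ł∞-tautology — its value is 1 − min(a, 1−a).)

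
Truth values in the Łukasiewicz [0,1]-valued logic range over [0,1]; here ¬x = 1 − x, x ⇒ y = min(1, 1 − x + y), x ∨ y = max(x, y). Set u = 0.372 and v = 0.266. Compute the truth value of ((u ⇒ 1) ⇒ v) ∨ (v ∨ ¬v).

0.734

u ⇒ 1 = min(1, 1 − 0.372 + 1.000) = min(1, 1.628) = 1.000
(u ⇒ 1) ⇒ v = min(1, 1 − 1.000 + 0.266) = min(1, 0.266) = 0.266
¬v = 1 − 0.266 = 0.734
v ∨ ¬v = max(0.266, 0.734) = 0.734
((u ⇒ 1) ⇒ v) ∨ (v ∨ ¬v) = max(0.266, 0.734) = 0.734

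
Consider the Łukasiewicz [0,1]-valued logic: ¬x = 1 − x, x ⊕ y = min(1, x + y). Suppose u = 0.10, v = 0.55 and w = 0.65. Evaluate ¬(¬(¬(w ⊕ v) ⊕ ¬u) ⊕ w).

0.25

w ⊕ v = min(1, 0.65 + 0.55) = min(1, 1.20) = 1.00
¬(w ⊕ v) = 1 − 1.00 = 0.00
¬u = 1 − 0.10 = 0.90
¬(w ⊕ v) ⊕ ¬u = min(1, 0.00 + 0.90) = min(1, 0.90) = 0.90
¬(¬(w ⊕ v) ⊕ ¬u) = 1 − 0.90 = 0.10
¬(¬(w ⊕ v) ⊕ ¬u) ⊕ w = min(1, 0.10 + 0.65) = min(1, 0.75) = 0.75
¬(¬(¬(w ⊕ v) ⊕ ¬u) ⊕ w) = 1 − 0.75 = 0.25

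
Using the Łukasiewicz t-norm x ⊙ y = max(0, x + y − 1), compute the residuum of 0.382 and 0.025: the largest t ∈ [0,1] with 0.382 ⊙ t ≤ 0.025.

0.643

The residuum of the Łukasiewicz t-norm gives the supremum: min(1, 1 − 0.382 + 0.025).
1 − 0.382 + 0.025 = 0.643, so t = min(1, 0.643) = 0.643.
Check: 0.382 ⊙ 0.643 = max(0, 0.025) = 0.025 ≤ 0.025.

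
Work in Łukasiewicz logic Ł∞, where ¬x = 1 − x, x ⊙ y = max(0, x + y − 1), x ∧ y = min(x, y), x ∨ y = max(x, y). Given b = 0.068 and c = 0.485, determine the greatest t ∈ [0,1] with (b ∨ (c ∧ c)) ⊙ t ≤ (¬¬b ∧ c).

c ∧ c = min(0.485, 0.485) = 0.485
b ∨ (c ∧ c) = max(0.068, 0.485) = 0.485
So the left factor is b ∨ (c ∧ c) = 0.485.
¬b = 1 − 0.068 = 0.932
¬¬b = 1 − 0.932 = 0.068
¬¬b ∧ c = min(0.068, 0.485) = 0.068
So the right-hand bound is ¬¬b ∧ c = 0.068.
The residuum of the Łukasiewicz t-norm gives the supremum: min(1, 1 − 0.485 + 0.068).
1 − 0.485 + 0.068 = 0.583, so t = min(1, 0.583) = 0.583.
Check: 0.485 ⊙ 0.583 = max(0, 0.068) = 0.068 ≤ 0.068.

0.583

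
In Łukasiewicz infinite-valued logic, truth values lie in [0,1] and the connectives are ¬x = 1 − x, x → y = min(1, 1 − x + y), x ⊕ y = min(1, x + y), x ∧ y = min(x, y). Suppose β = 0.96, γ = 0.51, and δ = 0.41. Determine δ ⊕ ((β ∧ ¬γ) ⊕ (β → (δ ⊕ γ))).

1.00

¬γ = 1 − 0.51 = 0.49
β ∧ ¬γ = min(0.96, 0.49) = 0.49
δ ⊕ γ = min(1, 0.41 + 0.51) = min(1, 0.92) = 0.92
β → (δ ⊕ γ) = min(1, 1 − 0.96 + 0.92) = min(1, 0.96) = 0.96
(β ∧ ¬γ) ⊕ (β → (δ ⊕ γ)) = min(1, 0.49 + 0.96) = min(1, 1.45) = 1.00
δ ⊕ ((β ∧ ¬γ) ⊕ (β → (δ ⊕ γ))) = min(1, 0.41 + 1.00) = min(1, 1.41) = 1.00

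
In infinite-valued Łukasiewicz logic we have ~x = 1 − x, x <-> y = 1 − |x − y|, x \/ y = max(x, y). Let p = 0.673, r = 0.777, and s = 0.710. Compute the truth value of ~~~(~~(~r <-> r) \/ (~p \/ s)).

~r = 1 − 0.777 = 0.223
~r <-> r = 1 − |0.223 − 0.777| = 1 − 0.554 = 0.446
~(~r <-> r) = 1 − 0.446 = 0.554
~~(~r <-> r) = 1 − 0.554 = 0.446
~p = 1 − 0.673 = 0.327
~p \/ s = max(0.327, 0.710) = 0.710
~~(~r <-> r) \/ (~p \/ s) = max(0.446, 0.710) = 0.710
~(~~(~r <-> r) \/ (~p \/ s)) = 1 − 0.710 = 0.290
~~(~~(~r <-> r) \/ (~p \/ s)) = 1 − 0.290 = 0.710
~~~(~~(~r <-> r) \/ (~p \/ s)) = 1 − 0.710 = 0.290

0.290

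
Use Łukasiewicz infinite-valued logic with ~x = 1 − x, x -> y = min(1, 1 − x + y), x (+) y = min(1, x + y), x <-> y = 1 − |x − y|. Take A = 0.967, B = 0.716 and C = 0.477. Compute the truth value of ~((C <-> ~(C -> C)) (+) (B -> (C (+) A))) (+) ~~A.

C -> C = min(1, 1 − 0.477 + 0.477) = min(1, 1.000) = 1.000
~(C -> C) = 1 − 1.000 = 0.000
C <-> ~(C -> C) = 1 − |0.477 − 0.000| = 1 − 0.477 = 0.523
C (+) A = min(1, 0.477 + 0.967) = min(1, 1.444) = 1.000
B -> (C (+) A) = min(1, 1 − 0.716 + 1.000) = min(1, 1.284) = 1.000
(C <-> ~(C -> C)) (+) (B -> (C (+) A)) = min(1, 0.523 + 1.000) = min(1, 1.523) = 1.000
~((C <-> ~(C -> C)) (+) (B -> (C (+) A))) = 1 − 1.000 = 0.000
~A = 1 − 0.967 = 0.033
~~A = 1 − 0.033 = 0.967
~((C <-> ~(C -> C)) (+) (B -> (C (+) A))) (+) ~~A = min(1, 0.000 + 0.967) = min(1, 0.967) = 0.967

0.967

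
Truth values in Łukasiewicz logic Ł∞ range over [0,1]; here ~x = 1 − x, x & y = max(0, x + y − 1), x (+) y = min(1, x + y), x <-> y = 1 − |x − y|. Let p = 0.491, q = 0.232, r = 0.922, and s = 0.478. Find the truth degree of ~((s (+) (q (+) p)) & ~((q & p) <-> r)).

q (+) p = min(1, 0.232 + 0.491) = min(1, 0.723) = 0.723
s (+) (q (+) p) = min(1, 0.478 + 0.723) = min(1, 1.201) = 1.000
q & p = max(0, 0.232 + 0.491 − 1) = max(0, -0.277) = 0.000
(q & p) <-> r = 1 − |0.000 − 0.922| = 1 − 0.922 = 0.078
~((q & p) <-> r) = 1 − 0.078 = 0.922
(s (+) (q (+) p)) & ~((q & p) <-> r) = max(0, 1.000 + 0.922 − 1) = max(0, 0.922) = 0.922
~((s (+) (q (+) p)) & ~((q & p) <-> r)) = 1 − 0.922 = 0.078

0.078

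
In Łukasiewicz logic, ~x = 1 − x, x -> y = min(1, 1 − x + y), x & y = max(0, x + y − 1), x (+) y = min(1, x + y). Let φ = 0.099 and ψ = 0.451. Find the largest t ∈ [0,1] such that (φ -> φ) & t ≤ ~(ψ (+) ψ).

0.098

φ -> φ = min(1, 1 − 0.099 + 0.099) = min(1, 1.000) = 1.000
So the left factor is φ -> φ = 1.000.
ψ (+) ψ = min(1, 0.451 + 0.451) = min(1, 0.902) = 0.902
~(ψ (+) ψ) = 1 − 0.902 = 0.098
So the right-hand bound is ~(ψ (+) ψ) = 0.098.
The residuum of the Łukasiewicz t-norm gives the supremum: min(1, 1 − 1.000 + 0.098).
1 − 1.000 + 0.098 = 0.098, so t = min(1, 0.098) = 0.098.
Check: 1.000 & 0.098 = max(0, 0.098) = 0.098 ≤ 0.098.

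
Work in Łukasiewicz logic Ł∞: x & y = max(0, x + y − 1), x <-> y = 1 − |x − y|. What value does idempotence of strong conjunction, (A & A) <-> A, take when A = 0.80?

A & A = max(0, 0.80 + 0.80 − 1) = max(0, 0.60) = 0.60
(A & A) <-> A = 1 − |0.60 − 0.80| = 1 − 0.20 = 0.80
(The value 0.80 < 1 shows this instance is not satisfied; fails in Ł∞ since a ⊗ a = max(0, 2a−1) ≠ a in general.)

0.80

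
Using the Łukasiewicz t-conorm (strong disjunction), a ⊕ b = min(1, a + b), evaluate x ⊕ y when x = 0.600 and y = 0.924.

1.000

x ⊕ y = min(1, 0.600 + 0.924) = min(1, 1.524) = 1.000
For comparison, the Gödel t-conorm max(a, b) would give 0.924.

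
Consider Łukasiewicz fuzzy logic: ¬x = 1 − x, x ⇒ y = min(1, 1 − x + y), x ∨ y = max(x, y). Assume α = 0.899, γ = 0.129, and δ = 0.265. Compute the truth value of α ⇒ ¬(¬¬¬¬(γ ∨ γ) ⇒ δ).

γ ∨ γ = max(0.129, 0.129) = 0.129
¬(γ ∨ γ) = 1 − 0.129 = 0.871
¬¬(γ ∨ γ) = 1 − 0.871 = 0.129
¬¬¬(γ ∨ γ) = 1 − 0.129 = 0.871
¬¬¬¬(γ ∨ γ) = 1 − 0.871 = 0.129
¬¬¬¬(γ ∨ γ) ⇒ δ = min(1, 1 − 0.129 + 0.265) = min(1, 1.136) = 1.000
¬(¬¬¬¬(γ ∨ γ) ⇒ δ) = 1 − 1.000 = 0.000
α ⇒ ¬(¬¬¬¬(γ ∨ γ) ⇒ δ) = min(1, 1 − 0.899 + 0.000) = min(1, 0.101) = 0.101

0.101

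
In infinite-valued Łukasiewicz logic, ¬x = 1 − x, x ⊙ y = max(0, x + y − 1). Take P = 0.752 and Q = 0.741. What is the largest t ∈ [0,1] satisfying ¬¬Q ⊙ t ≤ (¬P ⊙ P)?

0.259

¬Q = 1 − 0.741 = 0.259
¬¬Q = 1 − 0.259 = 0.741
So the left factor is ¬¬Q = 0.741.
¬P = 1 − 0.752 = 0.248
¬P ⊙ P = max(0, 0.248 + 0.752 − 1) = max(0, 0.000) = 0.000
So the right-hand bound is ¬P ⊙ P = 0.000.
The residuum of the Łukasiewicz t-norm gives the supremum: min(1, 1 − 0.741 + 0.000).
1 − 0.741 + 0.000 = 0.259, so t = min(1, 0.259) = 0.259.
Check: 0.741 ⊙ 0.259 = max(0, 0.000) = 0.000 ≤ 0.000.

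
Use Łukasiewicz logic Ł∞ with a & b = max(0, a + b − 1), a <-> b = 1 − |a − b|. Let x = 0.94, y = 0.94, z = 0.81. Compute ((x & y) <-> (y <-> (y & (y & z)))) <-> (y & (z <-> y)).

x & y = max(0, 0.94 + 0.94 − 1) = max(0, 0.88) = 0.88
y & z = max(0, 0.94 + 0.81 − 1) = max(0, 0.75) = 0.75
y & (y & z) = max(0, 0.94 + 0.75 − 1) = max(0, 0.69) = 0.69
y <-> (y & (y & z)) = 1 − |0.94 − 0.69| = 1 − 0.25 = 0.75
(x & y) <-> (y <-> (y & (y & z))) = 1 − |0.88 − 0.75| = 1 − 0.13 = 0.87
z <-> y = 1 − |0.81 − 0.94| = 1 − 0.13 = 0.87
y & (z <-> y) = max(0, 0.94 + 0.87 − 1) = max(0, 0.81) = 0.81
((x & y) <-> (y <-> (y & (y & z)))) <-> (y & (z <-> y)) = 1 − |0.87 − 0.81| = 1 − 0.06 = 0.94

0.94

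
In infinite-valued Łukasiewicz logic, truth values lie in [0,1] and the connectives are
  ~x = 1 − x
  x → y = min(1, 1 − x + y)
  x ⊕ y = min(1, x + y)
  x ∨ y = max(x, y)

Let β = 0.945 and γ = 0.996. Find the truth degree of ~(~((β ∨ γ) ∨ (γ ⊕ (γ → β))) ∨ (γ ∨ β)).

0.004

β ∨ γ = max(0.945, 0.996) = 0.996
γ → β = min(1, 1 − 0.996 + 0.945) = min(1, 0.949) = 0.949
γ ⊕ (γ → β) = min(1, 0.996 + 0.949) = min(1, 1.945) = 1.000
(β ∨ γ) ∨ (γ ⊕ (γ → β)) = max(0.996, 1.000) = 1.000
~((β ∨ γ) ∨ (γ ⊕ (γ → β))) = 1 − 1.000 = 0.000
γ ∨ β = max(0.996, 0.945) = 0.996
~((β ∨ γ) ∨ (γ ⊕ (γ → β))) ∨ (γ ∨ β) = max(0.000, 0.996) = 0.996
~(~((β ∨ γ) ∨ (γ ⊕ (γ → β))) ∨ (γ ∨ β)) = 1 − 0.996 = 0.004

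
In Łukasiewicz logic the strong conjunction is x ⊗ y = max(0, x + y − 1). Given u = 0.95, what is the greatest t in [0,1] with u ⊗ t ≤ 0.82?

0.87

The residuum of the Łukasiewicz t-norm gives the supremum: min(1, 1 − 0.95 + 0.82).
1 − 0.95 + 0.82 = 0.87, so t = min(1, 0.87) = 0.87.
Check: 0.95 ⊗ 0.87 = max(0, 0.82) = 0.82 ≤ 0.82.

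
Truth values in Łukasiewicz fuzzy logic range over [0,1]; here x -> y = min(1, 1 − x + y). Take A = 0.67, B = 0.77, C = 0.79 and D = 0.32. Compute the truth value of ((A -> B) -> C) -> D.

A -> B = min(1, 1 − 0.67 + 0.77) = min(1, 1.10) = 1.00
(A -> B) -> C = min(1, 1 − 1.00 + 0.79) = min(1, 0.79) = 0.79
((A -> B) -> C) -> D = min(1, 1 − 0.79 + 0.32) = min(1, 0.53) = 0.53

0.53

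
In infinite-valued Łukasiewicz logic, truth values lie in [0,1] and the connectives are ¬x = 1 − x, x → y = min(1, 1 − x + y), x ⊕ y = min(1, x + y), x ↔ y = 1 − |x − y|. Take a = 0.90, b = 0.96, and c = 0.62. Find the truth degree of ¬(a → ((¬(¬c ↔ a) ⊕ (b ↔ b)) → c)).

¬c = 1 − 0.62 = 0.38
¬c ↔ a = 1 − |0.38 − 0.90| = 1 − 0.52 = 0.48
¬(¬c ↔ a) = 1 − 0.48 = 0.52
b ↔ b = 1 − |0.96 − 0.96| = 1 − 0.00 = 1.00
¬(¬c ↔ a) ⊕ (b ↔ b) = min(1, 0.52 + 1.00) = min(1, 1.52) = 1.00
(¬(¬c ↔ a) ⊕ (b ↔ b)) → c = min(1, 1 − 1.00 + 0.62) = min(1, 0.62) = 0.62
a → ((¬(¬c ↔ a) ⊕ (b ↔ b)) → c) = min(1, 1 − 0.90 + 0.62) = min(1, 0.72) = 0.72
¬(a → ((¬(¬c ↔ a) ⊕ (b ↔ b)) → c)) = 1 − 0.72 = 0.28

0.28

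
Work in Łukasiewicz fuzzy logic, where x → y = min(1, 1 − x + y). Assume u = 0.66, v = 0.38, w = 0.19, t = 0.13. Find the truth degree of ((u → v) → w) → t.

u → v = min(1, 1 − 0.66 + 0.38) = min(1, 0.72) = 0.72
(u → v) → w = min(1, 1 − 0.72 + 0.19) = min(1, 0.47) = 0.47
((u → v) → w) → t = min(1, 1 − 0.47 + 0.13) = min(1, 0.66) = 0.66

0.66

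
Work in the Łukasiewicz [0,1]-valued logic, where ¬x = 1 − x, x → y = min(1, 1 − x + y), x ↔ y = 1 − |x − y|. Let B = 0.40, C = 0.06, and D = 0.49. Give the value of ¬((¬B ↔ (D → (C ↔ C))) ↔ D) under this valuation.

¬B = 1 − 0.40 = 0.60
C ↔ C = 1 − |0.06 − 0.06| = 1 − 0.00 = 1.00
D → (C ↔ C) = min(1, 1 − 0.49 + 1.00) = min(1, 1.51) = 1.00
¬B ↔ (D → (C ↔ C)) = 1 − |0.60 − 1.00| = 1 − 0.40 = 0.60
(¬B ↔ (D → (C ↔ C))) ↔ D = 1 − |0.60 − 0.49| = 1 − 0.11 = 0.89
¬((¬B ↔ (D → (C ↔ C))) ↔ D) = 1 − 0.89 = 0.11

0.11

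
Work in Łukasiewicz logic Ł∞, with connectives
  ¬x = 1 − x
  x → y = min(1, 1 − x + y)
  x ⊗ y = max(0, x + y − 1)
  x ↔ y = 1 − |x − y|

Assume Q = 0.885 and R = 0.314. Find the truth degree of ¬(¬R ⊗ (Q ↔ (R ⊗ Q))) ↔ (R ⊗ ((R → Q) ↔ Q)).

¬R = 1 − 0.314 = 0.686
R ⊗ Q = max(0, 0.314 + 0.885 − 1) = max(0, 0.199) = 0.199
Q ↔ (R ⊗ Q) = 1 − |0.885 − 0.199| = 1 − 0.686 = 0.314
¬R ⊗ (Q ↔ (R ⊗ Q)) = max(0, 0.686 + 0.314 − 1) = max(0, 0.000) = 0.000
¬(¬R ⊗ (Q ↔ (R ⊗ Q))) = 1 − 0.000 = 1.000
R → Q = min(1, 1 − 0.314 + 0.885) = min(1, 1.571) = 1.000
(R → Q) ↔ Q = 1 − |1.000 − 0.885| = 1 − 0.115 = 0.885
R ⊗ ((R → Q) ↔ Q) = max(0, 0.314 + 0.885 − 1) = max(0, 0.199) = 0.199
¬(¬R ⊗ (Q ↔ (R ⊗ Q))) ↔ (R ⊗ ((R → Q) ↔ Q)) = 1 − |1.000 − 0.199| = 1 − 0.801 = 0.199

0.199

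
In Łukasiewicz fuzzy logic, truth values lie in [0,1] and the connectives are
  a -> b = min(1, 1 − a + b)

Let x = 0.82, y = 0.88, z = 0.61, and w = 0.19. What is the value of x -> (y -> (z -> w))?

z -> w = min(1, 1 − 0.61 + 0.19) = min(1, 0.58) = 0.58
y -> (z -> w) = min(1, 1 − 0.88 + 0.58) = min(1, 0.70) = 0.70
x -> (y -> (z -> w)) = min(1, 1 − 0.82 + 0.70) = min(1, 0.88) = 0.88

0.88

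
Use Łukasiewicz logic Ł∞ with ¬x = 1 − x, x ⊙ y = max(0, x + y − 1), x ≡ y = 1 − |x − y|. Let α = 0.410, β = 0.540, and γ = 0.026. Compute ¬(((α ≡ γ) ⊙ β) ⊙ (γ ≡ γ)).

0.844

α ≡ γ = 1 − |0.410 − 0.026| = 1 − 0.384 = 0.616
(α ≡ γ) ⊙ β = max(0, 0.616 + 0.540 − 1) = max(0, 0.156) = 0.156
γ ≡ γ = 1 − |0.026 − 0.026| = 1 − 0.000 = 1.000
((α ≡ γ) ⊙ β) ⊙ (γ ≡ γ) = max(0, 0.156 + 1.000 − 1) = max(0, 0.156) = 0.156
¬(((α ≡ γ) ⊙ β) ⊙ (γ ≡ γ)) = 1 − 0.156 = 0.844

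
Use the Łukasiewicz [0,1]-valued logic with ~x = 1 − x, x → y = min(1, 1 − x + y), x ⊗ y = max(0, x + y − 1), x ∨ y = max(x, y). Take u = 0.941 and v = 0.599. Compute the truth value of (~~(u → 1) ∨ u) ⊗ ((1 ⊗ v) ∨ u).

u → 1 = min(1, 1 − 0.941 + 1.000) = min(1, 1.059) = 1.000
~(u → 1) = 1 − 1.000 = 0.000
~~(u → 1) = 1 − 0.000 = 1.000
~~(u → 1) ∨ u = max(1.000, 0.941) = 1.000
1 ⊗ v = max(0, 1.000 + 0.599 − 1) = max(0, 0.599) = 0.599
(1 ⊗ v) ∨ u = max(0.599, 0.941) = 0.941
(~~(u → 1) ∨ u) ⊗ ((1 ⊗ v) ∨ u) = max(0, 1.000 + 0.941 − 1) = max(0, 0.941) = 0.941

0.941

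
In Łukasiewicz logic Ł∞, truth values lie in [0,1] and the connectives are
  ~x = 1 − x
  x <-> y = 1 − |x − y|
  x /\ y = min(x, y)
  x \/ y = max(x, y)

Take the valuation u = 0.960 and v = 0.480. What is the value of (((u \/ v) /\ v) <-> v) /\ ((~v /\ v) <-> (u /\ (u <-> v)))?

u \/ v = max(0.960, 0.480) = 0.960
(u \/ v) /\ v = min(0.960, 0.480) = 0.480
((u \/ v) /\ v) <-> v = 1 − |0.480 − 0.480| = 1 − 0.000 = 1.000
~v = 1 − 0.480 = 0.520
~v /\ v = min(0.520, 0.480) = 0.480
u <-> v = 1 − |0.960 − 0.480| = 1 − 0.480 = 0.520
u /\ (u <-> v) = min(0.960, 0.520) = 0.520
(~v /\ v) <-> (u /\ (u <-> v)) = 1 − |0.480 − 0.520| = 1 − 0.040 = 0.960
(((u \/ v) /\ v) <-> v) /\ ((~v /\ v) <-> (u /\ (u <-> v))) = min(1.000, 0.960) = 0.960

0.960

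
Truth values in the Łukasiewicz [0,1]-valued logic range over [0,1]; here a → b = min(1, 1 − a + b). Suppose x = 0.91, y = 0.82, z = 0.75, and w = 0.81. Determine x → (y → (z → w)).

1.00

z → w = min(1, 1 − 0.75 + 0.81) = min(1, 1.06) = 1.00
y → (z → w) = min(1, 1 − 0.82 + 1.00) = min(1, 1.18) = 1.00
x → (y → (z → w)) = min(1, 1 − 0.91 + 1.00) = min(1, 1.09) = 1.00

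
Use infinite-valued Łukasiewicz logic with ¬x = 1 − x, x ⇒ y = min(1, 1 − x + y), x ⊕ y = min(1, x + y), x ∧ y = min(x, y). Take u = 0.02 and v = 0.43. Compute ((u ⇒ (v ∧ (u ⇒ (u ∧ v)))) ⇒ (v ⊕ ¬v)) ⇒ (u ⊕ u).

0.04

u ∧ v = min(0.02, 0.43) = 0.02
u ⇒ (u ∧ v) = min(1, 1 − 0.02 + 0.02) = min(1, 1.00) = 1.00
v ∧ (u ⇒ (u ∧ v)) = min(0.43, 1.00) = 0.43
u ⇒ (v ∧ (u ⇒ (u ∧ v))) = min(1, 1 − 0.02 + 0.43) = min(1, 1.41) = 1.00
¬v = 1 − 0.43 = 0.57
v ⊕ ¬v = min(1, 0.43 + 0.57) = min(1, 1.00) = 1.00
(u ⇒ (v ∧ (u ⇒ (u ∧ v)))) ⇒ (v ⊕ ¬v) = min(1, 1 − 1.00 + 1.00) = min(1, 1.00) = 1.00
u ⊕ u = min(1, 0.02 + 0.02) = min(1, 0.04) = 0.04
((u ⇒ (v ∧ (u ⇒ (u ∧ v)))) ⇒ (v ⊕ ¬v)) ⇒ (u ⊕ u) = min(1, 1 − 1.00 + 0.04) = min(1, 0.04) = 0.04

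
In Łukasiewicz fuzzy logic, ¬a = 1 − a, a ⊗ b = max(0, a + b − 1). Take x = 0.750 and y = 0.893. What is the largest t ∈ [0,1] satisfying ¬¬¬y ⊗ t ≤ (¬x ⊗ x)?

0.893

¬y = 1 − 0.893 = 0.107
¬¬y = 1 − 0.107 = 0.893
¬¬¬y = 1 − 0.893 = 0.107
So the left factor is ¬¬¬y = 0.107.
¬x = 1 − 0.750 = 0.250
¬x ⊗ x = max(0, 0.250 + 0.750 − 1) = max(0, 0.000) = 0.000
So the right-hand bound is ¬x ⊗ x = 0.000.
The residuum of the Łukasiewicz t-norm gives the supremum: min(1, 1 − 0.107 + 0.000).
1 − 0.107 + 0.000 = 0.893, so t = min(1, 0.893) = 0.893.
Check: 0.107 ⊗ 0.893 = max(0, 0.000) = 0.000 ≤ 0.000.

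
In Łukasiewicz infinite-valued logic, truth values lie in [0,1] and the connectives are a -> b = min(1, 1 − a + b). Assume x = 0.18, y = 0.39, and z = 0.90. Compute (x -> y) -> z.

x -> y = min(1, 1 − 0.18 + 0.39) = min(1, 1.21) = 1.00
(x -> y) -> z = min(1, 1 − 1.00 + 0.90) = min(1, 0.90) = 0.90

0.90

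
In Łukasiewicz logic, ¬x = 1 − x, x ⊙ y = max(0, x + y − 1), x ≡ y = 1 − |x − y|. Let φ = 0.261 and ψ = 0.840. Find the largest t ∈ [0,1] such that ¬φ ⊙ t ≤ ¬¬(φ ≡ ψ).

0.682

¬φ = 1 − 0.261 = 0.739
So the left factor is ¬φ = 0.739.
φ ≡ ψ = 1 − |0.261 − 0.840| = 1 − 0.579 = 0.421
¬(φ ≡ ψ) = 1 − 0.421 = 0.579
¬¬(φ ≡ ψ) = 1 − 0.579 = 0.421
So the right-hand bound is ¬¬(φ ≡ ψ) = 0.421.
The residuum of the Łukasiewicz t-norm gives the supremum: min(1, 1 − 0.739 + 0.421).
1 − 0.739 + 0.421 = 0.682, so t = min(1, 0.682) = 0.682.
Check: 0.739 ⊙ 0.682 = max(0, 0.421) = 0.421 ≤ 0.421.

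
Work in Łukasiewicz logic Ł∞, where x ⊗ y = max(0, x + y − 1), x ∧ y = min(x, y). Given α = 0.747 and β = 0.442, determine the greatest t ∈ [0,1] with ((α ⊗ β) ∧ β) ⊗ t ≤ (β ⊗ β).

0.811

α ⊗ β = max(0, 0.747 + 0.442 − 1) = max(0, 0.189) = 0.189
(α ⊗ β) ∧ β = min(0.189, 0.442) = 0.189
So the left factor is (α ⊗ β) ∧ β = 0.189.
β ⊗ β = max(0, 0.442 + 0.442 − 1) = max(0, -0.116) = 0.000
So the right-hand bound is β ⊗ β = 0.000.
The residuum of the Łukasiewicz t-norm gives the supremum: min(1, 1 − 0.189 + 0.000).
1 − 0.189 + 0.000 = 0.811, so t = min(1, 0.811) = 0.811.
Check: 0.189 ⊗ 0.811 = max(0, 0.000) = 0.000 ≤ 0.000.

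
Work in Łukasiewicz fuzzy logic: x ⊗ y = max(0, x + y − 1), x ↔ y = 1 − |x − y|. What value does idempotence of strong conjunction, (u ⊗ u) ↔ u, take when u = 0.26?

u ⊗ u = max(0, 0.26 + 0.26 − 1) = max(0, -0.48) = 0.00
(u ⊗ u) ↔ u = 1 − |0.00 − 0.26| = 1 − 0.26 = 0.74
(The value 0.74 < 1 shows this instance is not satisfied; fails in Ł∞ since a ⊗ a = max(0, 2a−1) ≠ a in general.)

0.74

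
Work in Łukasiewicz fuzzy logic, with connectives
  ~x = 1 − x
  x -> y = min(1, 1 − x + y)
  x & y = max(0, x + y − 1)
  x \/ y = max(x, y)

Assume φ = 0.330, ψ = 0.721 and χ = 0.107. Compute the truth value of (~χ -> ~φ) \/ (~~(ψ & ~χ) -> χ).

0.777

~χ = 1 − 0.107 = 0.893
~φ = 1 − 0.330 = 0.670
~χ -> ~φ = min(1, 1 − 0.893 + 0.670) = min(1, 0.777) = 0.777
ψ & ~χ = max(0, 0.721 + 0.893 − 1) = max(0, 0.614) = 0.614
~(ψ & ~χ) = 1 − 0.614 = 0.386
~~(ψ & ~χ) = 1 − 0.386 = 0.614
~~(ψ & ~χ) -> χ = min(1, 1 − 0.614 + 0.107) = min(1, 0.493) = 0.493
(~χ -> ~φ) \/ (~~(ψ & ~χ) -> χ) = max(0.777, 0.493) = 0.777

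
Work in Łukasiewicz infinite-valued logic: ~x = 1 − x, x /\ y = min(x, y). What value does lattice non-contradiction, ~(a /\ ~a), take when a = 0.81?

0.81

~a = 1 − 0.81 = 0.19
a /\ ~a = min(0.81, 0.19) = 0.19
~(a /\ ~a) = 1 − 0.19 = 0.81
(The value 0.81 < 1 shows this instance is not satisfied; not a Ł∞-tautology — its value is 1 − min(a, 1−a).)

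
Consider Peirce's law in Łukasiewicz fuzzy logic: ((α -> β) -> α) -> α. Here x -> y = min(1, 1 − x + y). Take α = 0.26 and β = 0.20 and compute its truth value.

α -> β = min(1, 1 − 0.26 + 0.20) = min(1, 0.94) = 0.94
(α -> β) -> α = min(1, 1 − 0.94 + 0.26) = min(1, 0.32) = 0.32
((α -> β) -> α) -> α = min(1, 1 − 0.32 + 0.26) = min(1, 0.94) = 0.94
(The value 0.94 < 1 shows this instance is not satisfied; not a Ł∞-tautology in general.)

0.94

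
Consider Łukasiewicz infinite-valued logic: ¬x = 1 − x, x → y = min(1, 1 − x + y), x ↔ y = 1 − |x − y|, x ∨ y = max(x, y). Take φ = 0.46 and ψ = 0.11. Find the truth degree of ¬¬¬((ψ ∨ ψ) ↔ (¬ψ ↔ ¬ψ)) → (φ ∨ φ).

ψ ∨ ψ = max(0.11, 0.11) = 0.11
¬ψ = 1 − 0.11 = 0.89
¬ψ ↔ ¬ψ = 1 − |0.89 − 0.89| = 1 − 0.00 = 1.00
(ψ ∨ ψ) ↔ (¬ψ ↔ ¬ψ) = 1 − |0.11 − 1.00| = 1 − 0.89 = 0.11
¬((ψ ∨ ψ) ↔ (¬ψ ↔ ¬ψ)) = 1 − 0.11 = 0.89
¬¬((ψ ∨ ψ) ↔ (¬ψ ↔ ¬ψ)) = 1 − 0.89 = 0.11
¬¬¬((ψ ∨ ψ) ↔ (¬ψ ↔ ¬ψ)) = 1 − 0.11 = 0.89
φ ∨ φ = max(0.46, 0.46) = 0.46
¬¬¬((ψ ∨ ψ) ↔ (¬ψ ↔ ¬ψ)) → (φ ∨ φ) = min(1, 1 − 0.89 + 0.46) = min(1, 0.57) = 0.57

0.57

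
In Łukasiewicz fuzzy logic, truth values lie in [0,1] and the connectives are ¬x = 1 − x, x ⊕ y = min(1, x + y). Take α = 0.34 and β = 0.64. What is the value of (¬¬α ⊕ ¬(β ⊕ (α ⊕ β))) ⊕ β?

¬α = 1 − 0.34 = 0.66
¬¬α = 1 − 0.66 = 0.34
α ⊕ β = min(1, 0.34 + 0.64) = min(1, 0.98) = 0.98
β ⊕ (α ⊕ β) = min(1, 0.64 + 0.98) = min(1, 1.62) = 1.00
¬(β ⊕ (α ⊕ β)) = 1 − 1.00 = 0.00
¬¬α ⊕ ¬(β ⊕ (α ⊕ β)) = min(1, 0.34 + 0.00) = min(1, 0.34) = 0.34
(¬¬α ⊕ ¬(β ⊕ (α ⊕ β))) ⊕ β = min(1, 0.34 + 0.64) = min(1, 0.98) = 0.98

0.98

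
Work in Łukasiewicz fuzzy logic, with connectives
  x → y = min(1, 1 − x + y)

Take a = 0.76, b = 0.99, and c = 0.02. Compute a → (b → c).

b → c = min(1, 1 − 0.99 + 0.02) = min(1, 0.03) = 0.03
a → (b → c) = min(1, 1 − 0.76 + 0.03) = min(1, 0.27) = 0.27

0.27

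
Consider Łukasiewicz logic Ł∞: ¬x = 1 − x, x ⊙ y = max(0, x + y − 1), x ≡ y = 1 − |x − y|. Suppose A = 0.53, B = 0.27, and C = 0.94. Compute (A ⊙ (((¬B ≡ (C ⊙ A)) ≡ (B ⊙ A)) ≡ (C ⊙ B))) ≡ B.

¬B = 1 − 0.27 = 0.73
C ⊙ A = max(0, 0.94 + 0.53 − 1) = max(0, 0.47) = 0.47
¬B ≡ (C ⊙ A) = 1 − |0.73 − 0.47| = 1 − 0.26 = 0.74
B ⊙ A = max(0, 0.27 + 0.53 − 1) = max(0, -0.20) = 0.00
(¬B ≡ (C ⊙ A)) ≡ (B ⊙ A) = 1 − |0.74 − 0.00| = 1 − 0.74 = 0.26
C ⊙ B = max(0, 0.94 + 0.27 − 1) = max(0, 0.21) = 0.21
((¬B ≡ (C ⊙ A)) ≡ (B ⊙ A)) ≡ (C ⊙ B) = 1 − |0.26 − 0.21| = 1 − 0.05 = 0.95
A ⊙ (((¬B ≡ (C ⊙ A)) ≡ (B ⊙ A)) ≡ (C ⊙ B)) = max(0, 0.53 + 0.95 − 1) = max(0, 0.48) = 0.48
(A ⊙ (((¬B ≡ (C ⊙ A)) ≡ (B ⊙ A)) ≡ (C ⊙ B))) ≡ B = 1 − |0.48 − 0.27| = 1 − 0.21 = 0.79

0.79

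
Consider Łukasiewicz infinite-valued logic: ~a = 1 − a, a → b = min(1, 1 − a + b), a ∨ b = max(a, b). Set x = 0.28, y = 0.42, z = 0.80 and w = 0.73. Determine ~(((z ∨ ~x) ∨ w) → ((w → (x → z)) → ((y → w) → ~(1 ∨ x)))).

0.80

~x = 1 − 0.28 = 0.72
z ∨ ~x = max(0.80, 0.72) = 0.80
(z ∨ ~x) ∨ w = max(0.80, 0.73) = 0.80
x → z = min(1, 1 − 0.28 + 0.80) = min(1, 1.52) = 1.00
w → (x → z) = min(1, 1 − 0.73 + 1.00) = min(1, 1.27) = 1.00
y → w = min(1, 1 − 0.42 + 0.73) = min(1, 1.31) = 1.00
1 ∨ x = max(1.00, 0.28) = 1.00
~(1 ∨ x) = 1 − 1.00 = 0.00
(y → w) → ~(1 ∨ x) = min(1, 1 − 1.00 + 0.00) = min(1, 0.00) = 0.00
(w → (x → z)) → ((y → w) → ~(1 ∨ x)) = min(1, 1 − 1.00 + 0.00) = min(1, 0.00) = 0.00
((z ∨ ~x) ∨ w) → ((w → (x → z)) → ((y → w) → ~(1 ∨ x))) = min(1, 1 − 0.80 + 0.00) = min(1, 0.20) = 0.20
~(((z ∨ ~x) ∨ w) → ((w → (x → z)) → ((y → w) → ~(1 ∨ x)))) = 1 − 0.20 = 0.80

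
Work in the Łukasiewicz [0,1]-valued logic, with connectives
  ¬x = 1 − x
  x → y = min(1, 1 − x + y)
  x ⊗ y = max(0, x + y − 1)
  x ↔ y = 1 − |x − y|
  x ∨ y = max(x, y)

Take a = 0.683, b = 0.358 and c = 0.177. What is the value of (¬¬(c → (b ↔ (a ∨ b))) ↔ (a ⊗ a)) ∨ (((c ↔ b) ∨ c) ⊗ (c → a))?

a ∨ b = max(0.683, 0.358) = 0.683
b ↔ (a ∨ b) = 1 − |0.358 − 0.683| = 1 − 0.325 = 0.675
c → (b ↔ (a ∨ b)) = min(1, 1 − 0.177 + 0.675) = min(1, 1.498) = 1.000
¬(c → (b ↔ (a ∨ b))) = 1 − 1.000 = 0.000
¬¬(c → (b ↔ (a ∨ b))) = 1 − 0.000 = 1.000
a ⊗ a = max(0, 0.683 + 0.683 − 1) = max(0, 0.366) = 0.366
¬¬(c → (b ↔ (a ∨ b))) ↔ (a ⊗ a) = 1 − |1.000 − 0.366| = 1 − 0.634 = 0.366
c ↔ b = 1 − |0.177 − 0.358| = 1 − 0.181 = 0.819
(c ↔ b) ∨ c = max(0.819, 0.177) = 0.819
c → a = min(1, 1 − 0.177 + 0.683) = min(1, 1.506) = 1.000
((c ↔ b) ∨ c) ⊗ (c → a) = max(0, 0.819 + 1.000 − 1) = max(0, 0.819) = 0.819
(¬¬(c → (b ↔ (a ∨ b))) ↔ (a ⊗ a)) ∨ (((c ↔ b) ∨ c) ⊗ (c → a)) = max(0.366, 0.819) = 0.819

0.819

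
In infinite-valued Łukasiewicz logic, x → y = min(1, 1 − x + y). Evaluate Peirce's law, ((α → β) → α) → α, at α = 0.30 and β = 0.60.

1.00

α → β = min(1, 1 − 0.30 + 0.60) = min(1, 1.30) = 1.00
(α → β) → α = min(1, 1 − 1.00 + 0.30) = min(1, 0.30) = 0.30
((α → β) → α) → α = min(1, 1 − 0.30 + 0.30) = min(1, 1.00) = 1.00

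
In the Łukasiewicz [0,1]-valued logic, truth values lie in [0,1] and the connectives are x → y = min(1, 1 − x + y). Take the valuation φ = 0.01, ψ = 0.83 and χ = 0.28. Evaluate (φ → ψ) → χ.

φ → ψ = min(1, 1 − 0.01 + 0.83) = min(1, 1.82) = 1.00
(φ → ψ) → χ = min(1, 1 − 1.00 + 0.28) = min(1, 0.28) = 0.28

0.28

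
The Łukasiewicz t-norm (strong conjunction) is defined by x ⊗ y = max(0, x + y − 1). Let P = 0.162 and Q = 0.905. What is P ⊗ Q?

0.067

P ⊗ Q = max(0, 0.162 + 0.905 − 1) = max(0, 0.067) = 0.067
For comparison, the Gödel (minimum) t-norm min(x, y) would give 0.162.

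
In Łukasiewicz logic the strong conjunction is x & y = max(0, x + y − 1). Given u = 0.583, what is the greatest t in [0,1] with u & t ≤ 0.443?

The residuum of the Łukasiewicz t-norm gives the supremum: min(1, 1 − 0.583 + 0.443).
1 − 0.583 + 0.443 = 0.860, so t = min(1, 0.860) = 0.860.
Check: 0.583 & 0.860 = max(0, 0.443) = 0.443 ≤ 0.443.

0.860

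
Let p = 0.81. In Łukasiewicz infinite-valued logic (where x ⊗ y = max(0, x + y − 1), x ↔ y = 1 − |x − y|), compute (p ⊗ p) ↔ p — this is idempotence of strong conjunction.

p ⊗ p = max(0, 0.81 + 0.81 − 1) = max(0, 0.62) = 0.62
(p ⊗ p) ↔ p = 1 − |0.62 − 0.81| = 1 − 0.19 = 0.81
(The value 0.81 < 1 shows this instance is not satisfied; fails in Ł∞ since a ⊗ a = max(0, 2a−1) ≠ a in general.)

0.81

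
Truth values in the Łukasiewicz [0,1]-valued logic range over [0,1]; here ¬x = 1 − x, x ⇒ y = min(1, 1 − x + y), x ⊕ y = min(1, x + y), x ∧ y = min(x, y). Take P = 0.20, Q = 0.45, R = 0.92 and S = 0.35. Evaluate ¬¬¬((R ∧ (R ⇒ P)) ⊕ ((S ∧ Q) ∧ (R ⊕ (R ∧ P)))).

0.37

R ⇒ P = min(1, 1 − 0.92 + 0.20) = min(1, 0.28) = 0.28
R ∧ (R ⇒ P) = min(0.92, 0.28) = 0.28
S ∧ Q = min(0.35, 0.45) = 0.35
R ∧ P = min(0.92, 0.20) = 0.20
R ⊕ (R ∧ P) = min(1, 0.92 + 0.20) = min(1, 1.12) = 1.00
(S ∧ Q) ∧ (R ⊕ (R ∧ P)) = min(0.35, 1.00) = 0.35
(R ∧ (R ⇒ P)) ⊕ ((S ∧ Q) ∧ (R ⊕ (R ∧ P))) = min(1, 0.28 + 0.35) = min(1, 0.63) = 0.63
¬((R ∧ (R ⇒ P)) ⊕ ((S ∧ Q) ∧ (R ⊕ (R ∧ P)))) = 1 − 0.63 = 0.37
¬¬((R ∧ (R ⇒ P)) ⊕ ((S ∧ Q) ∧ (R ⊕ (R ∧ P)))) = 1 − 0.37 = 0.63
¬¬¬((R ∧ (R ⇒ P)) ⊕ ((S ∧ Q) ∧ (R ⊕ (R ∧ P)))) = 1 − 0.63 = 0.37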